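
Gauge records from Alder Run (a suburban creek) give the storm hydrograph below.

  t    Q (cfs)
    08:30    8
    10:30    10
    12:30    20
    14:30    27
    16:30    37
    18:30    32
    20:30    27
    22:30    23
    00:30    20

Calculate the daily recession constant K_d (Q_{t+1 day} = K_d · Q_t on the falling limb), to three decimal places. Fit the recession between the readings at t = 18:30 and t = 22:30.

K_d ≈ 0.138

Between t = 18:30 and t = 22:30 the flow falls from 32 to 23 cfs over 2×2 h = 4 h.
Per-interval ratio K = (23/32)^(1/2) = 0.8478; K_d = K^(24/2) = 0.138.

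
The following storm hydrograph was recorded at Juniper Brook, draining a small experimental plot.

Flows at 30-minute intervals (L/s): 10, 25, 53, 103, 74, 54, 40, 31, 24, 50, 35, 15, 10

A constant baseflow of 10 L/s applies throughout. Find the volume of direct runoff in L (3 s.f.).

V ≈ 7.09 × 10^5 L

Direct-runoff ordinates (Q − Q_b): 0.0, 15.0, 43.0, 93.0, 64.0, 44.0, 30.0, 21.0, 14.0, 40.0, 25.0, 5.0, 0.0 L/s.
ΣQ_DR = 394.0 L/s.
With Δt = 0.5 h = 1800 s, V = ΣQ_DR · Δt = 394.0 × 1800 = 7.09 × 10^5 L.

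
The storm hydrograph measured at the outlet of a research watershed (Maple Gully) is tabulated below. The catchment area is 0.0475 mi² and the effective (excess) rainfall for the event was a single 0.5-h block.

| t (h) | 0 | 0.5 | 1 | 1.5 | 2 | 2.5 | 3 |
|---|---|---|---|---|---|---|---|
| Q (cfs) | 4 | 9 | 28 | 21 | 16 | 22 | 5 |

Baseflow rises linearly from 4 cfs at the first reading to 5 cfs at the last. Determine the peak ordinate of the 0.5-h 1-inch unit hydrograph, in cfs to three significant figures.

Direct runoff: 0.00, 4.83, 23.67, 16.50, 11.33, 17.17, 0.00 cfs; ΣQ_DR = 73.50 cfs, peak = 23.67 cfs.
Runoff depth d = ΣQ_DR·Δt / A = 73.50 × 1800 / (0.0475 mi²) = 1.199 in.
The 1-inch UH is the DRH scaled by (1 in)/d, so U_p = 23.67 × 1/1.199 = 19.7 cfs.

U_p ≈ 19.7 cfs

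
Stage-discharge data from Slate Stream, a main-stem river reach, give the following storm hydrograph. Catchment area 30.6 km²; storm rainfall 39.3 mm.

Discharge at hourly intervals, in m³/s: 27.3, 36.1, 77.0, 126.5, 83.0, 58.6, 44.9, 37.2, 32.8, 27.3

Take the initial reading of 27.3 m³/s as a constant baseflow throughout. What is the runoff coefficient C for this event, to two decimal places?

C ≈ 0.83

ΣQ_DR = 277.7 m³/s; V = ΣQ_DR·Δt = 9.997 × 10^5 m³.
Runoff depth d = V / A = 32.67 mm.
C = d / P = 32.67 / 39.3 = 0.83.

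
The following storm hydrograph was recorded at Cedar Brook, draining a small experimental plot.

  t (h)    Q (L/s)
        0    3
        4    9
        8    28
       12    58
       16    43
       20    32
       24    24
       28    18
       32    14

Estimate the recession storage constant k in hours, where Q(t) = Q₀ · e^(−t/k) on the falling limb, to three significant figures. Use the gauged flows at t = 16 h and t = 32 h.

k ≈ 14.3 h

On the falling limb, Q drops from 43 to 14 L/s between t = 16 h and t = 32 h (Δt = 16 h).
k = −Δt / ln(Q₂/Q₁) = −16 / ln(14/43) = 14.3 h.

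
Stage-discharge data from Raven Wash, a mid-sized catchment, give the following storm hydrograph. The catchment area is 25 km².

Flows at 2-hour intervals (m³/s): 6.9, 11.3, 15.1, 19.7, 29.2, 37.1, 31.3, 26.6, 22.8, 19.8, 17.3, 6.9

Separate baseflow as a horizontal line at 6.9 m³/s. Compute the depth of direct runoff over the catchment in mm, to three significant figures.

Direct runoff: 0.0, 4.4, 8.2, 12.8, 22.3, 30.2, 24.4, 19.7, 15.9, 12.9, 10.4, 0.0 m³/s; ΣQ_DR = 161.2 m³/s.
V = ΣQ_DR · Δt = 161.2 × 7200 s = 1.161 × 10^6 m³.
Over A = 25 km², depth = V / A = 46.4 mm.

d ≈ 46.4 mm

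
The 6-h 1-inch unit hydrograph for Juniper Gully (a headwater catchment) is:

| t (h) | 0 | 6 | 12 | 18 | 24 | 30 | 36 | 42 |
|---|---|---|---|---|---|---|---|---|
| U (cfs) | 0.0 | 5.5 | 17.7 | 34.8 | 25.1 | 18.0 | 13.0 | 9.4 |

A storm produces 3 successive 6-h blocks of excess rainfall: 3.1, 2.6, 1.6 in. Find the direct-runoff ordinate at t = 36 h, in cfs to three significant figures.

By discrete convolution, Q_j = Σ (P_i / 1 in) · U_{j−i}.
At t = 36 h (j=6): Q = (3.1/1)·13.0 + (2.6/1)·18.0 + (1.6/1)·25.1 = 127 cfs.

Q ≈ 127 cfs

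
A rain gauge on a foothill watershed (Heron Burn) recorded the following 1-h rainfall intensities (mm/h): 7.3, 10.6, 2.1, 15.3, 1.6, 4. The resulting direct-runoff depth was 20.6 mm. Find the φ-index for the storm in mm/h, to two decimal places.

Only the 3 blocks with intensity above φ contribute runoff: 7.3, 10.6, 15.3 mm/h.
Σ(I−φ)·Δt = d  ⇒  (7.3+10.6+15.3 − 3φ)·1 = 20.6
φ = (33.20 − 20.6/1) / 3 = 4.20 mm/h.

φ ≈ 4.20 mm/h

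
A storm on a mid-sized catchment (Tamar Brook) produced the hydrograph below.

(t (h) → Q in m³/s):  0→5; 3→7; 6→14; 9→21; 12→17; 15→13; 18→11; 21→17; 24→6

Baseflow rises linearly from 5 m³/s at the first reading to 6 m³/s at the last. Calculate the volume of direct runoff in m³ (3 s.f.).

V ≈ 6.64 × 10^5 m³

Direct-runoff ordinates (Q − Q_b): 0.00, 1.88, 8.75, 15.62, 11.50, 7.38, 5.25, 11.12, 0.00 m³/s.
ΣQ_DR = 61.50 m³/s.
With Δt = 3 h = 10800 s, V = ΣQ_DR · Δt = 61.50 × 10800 = 6.64 × 10^5 m³.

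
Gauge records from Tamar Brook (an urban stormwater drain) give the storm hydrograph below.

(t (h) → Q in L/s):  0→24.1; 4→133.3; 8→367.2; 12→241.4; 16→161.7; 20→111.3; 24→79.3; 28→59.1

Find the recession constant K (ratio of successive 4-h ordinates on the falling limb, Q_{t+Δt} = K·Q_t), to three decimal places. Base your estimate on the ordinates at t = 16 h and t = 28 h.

K ≈ 0.715

Using the recession-limb readings at t = 16 h and t = 28 h: Q falls from 161.7 to 59.1 L/s over 3 intervals.
K = (Q₂/Q₁)^(1/3) = (59.1/161.7)^(1/3) = 0.715.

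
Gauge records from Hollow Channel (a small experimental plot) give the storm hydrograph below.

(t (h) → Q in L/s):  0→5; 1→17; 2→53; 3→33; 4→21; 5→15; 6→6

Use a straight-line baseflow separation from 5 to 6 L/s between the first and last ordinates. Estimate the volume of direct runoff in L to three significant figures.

V ≈ 4.01 × 10^5 L

Direct-runoff ordinates (Q − Q_b): 0.00, 11.83, 47.67, 27.50, 15.33, 9.17, 0.00 L/s.
ΣQ_DR = 111.5 L/s.
With Δt = 1 h = 3600 s, V = ΣQ_DR · Δt = 111.5 × 3600 = 4.01 × 10^5 L.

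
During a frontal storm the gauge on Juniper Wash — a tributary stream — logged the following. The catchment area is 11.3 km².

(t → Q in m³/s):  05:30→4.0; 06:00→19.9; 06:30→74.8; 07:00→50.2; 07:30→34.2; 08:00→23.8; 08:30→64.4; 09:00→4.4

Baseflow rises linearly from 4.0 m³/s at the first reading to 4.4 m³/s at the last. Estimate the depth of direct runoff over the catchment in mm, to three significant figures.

d ≈ 38.6 mm

Direct runoff: 0.00, 15.84, 70.69, 46.03, 29.97, 19.51, 60.06, 0.00 m³/s; ΣQ_DR = 242.1 m³/s.
V = ΣQ_DR · Δt = 242.1 × 1800 s = 4.358 × 10^5 m³.
Over A = 11.3 km², depth = V / A = 38.6 mm.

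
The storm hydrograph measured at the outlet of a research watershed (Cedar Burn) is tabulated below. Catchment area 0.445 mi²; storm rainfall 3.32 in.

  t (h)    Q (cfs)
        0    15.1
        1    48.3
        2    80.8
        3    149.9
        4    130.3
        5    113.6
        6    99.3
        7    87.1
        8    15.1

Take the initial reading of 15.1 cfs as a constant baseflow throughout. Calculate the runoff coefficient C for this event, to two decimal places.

ΣQ_DR = 603.6 cfs; V = ΣQ_DR·Δt = 2.173 × 10^6 ft³.
Runoff depth d = V / A = 2.102 in.
C = d / P = 2.102 / 3.32 = 0.63.

C ≈ 0.63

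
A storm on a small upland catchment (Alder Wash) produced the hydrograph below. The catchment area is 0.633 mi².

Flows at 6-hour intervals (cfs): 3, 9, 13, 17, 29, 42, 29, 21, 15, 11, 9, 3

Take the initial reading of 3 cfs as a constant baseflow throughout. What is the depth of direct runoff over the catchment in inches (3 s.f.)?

Direct runoff: 0.0, 6.0, 10.0, 14.0, 26.0, 39.0, 26.0, 18.0, 12.0, 8.0, 6.0, 0.0 cfs; ΣQ_DR = 165.0 cfs.
V = ΣQ_DR · Δt = 165.0 × 21600 s = 3.564 × 10^6 ft³.
Over A = 0.633 mi², depth = V / A = 2.42 in.

d ≈ 2.42 in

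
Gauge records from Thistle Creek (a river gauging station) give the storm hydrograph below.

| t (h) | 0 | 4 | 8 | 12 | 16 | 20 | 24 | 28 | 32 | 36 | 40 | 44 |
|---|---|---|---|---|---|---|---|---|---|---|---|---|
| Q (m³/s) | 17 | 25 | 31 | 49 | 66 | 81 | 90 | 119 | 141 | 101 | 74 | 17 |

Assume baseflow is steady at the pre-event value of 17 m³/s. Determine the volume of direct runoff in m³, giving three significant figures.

V ≈ 8.74 × 10^6 m³

Direct-runoff ordinates (Q − Q_b): 0.0, 8.0, 14.0, 32.0, 49.0, 64.0, 73.0, 102.0, 124.0, 84.0, 57.0, 0.0 m³/s.
ΣQ_DR = 607.0 m³/s.
With Δt = 4 h = 14400 s, V = ΣQ_DR · Δt = 607.0 × 14400 = 8.74 × 10^6 m³.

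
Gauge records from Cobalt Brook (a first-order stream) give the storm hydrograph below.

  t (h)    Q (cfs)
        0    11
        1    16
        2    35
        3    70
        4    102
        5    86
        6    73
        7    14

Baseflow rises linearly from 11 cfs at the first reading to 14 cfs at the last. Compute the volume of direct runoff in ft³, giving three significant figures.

V ≈ 1.11 × 10^6 ft³

Direct-runoff ordinates (Q − Q_b): 0.00, 4.57, 23.14, 57.71, 89.29, 72.86, 59.43, 0.00 cfs.
ΣQ_DR = 307.0 cfs.
With Δt = 1 h = 3600 s, V = ΣQ_DR · Δt = 307.0 × 3600 = 1.11 × 10^6 ft³.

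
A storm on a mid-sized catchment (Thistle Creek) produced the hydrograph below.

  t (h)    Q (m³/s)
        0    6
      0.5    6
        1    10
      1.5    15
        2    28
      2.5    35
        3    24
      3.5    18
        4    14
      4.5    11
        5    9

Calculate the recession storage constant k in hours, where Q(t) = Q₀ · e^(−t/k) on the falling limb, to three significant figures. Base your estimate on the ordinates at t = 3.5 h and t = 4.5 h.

On the falling limb, Q drops from 18 to 11 m³/s between t = 3.5 h and t = 4.5 h (Δt = 1 h).
k = −Δt / ln(Q₂/Q₁) = −1 / ln(11/18) = 2.03 h.

k ≈ 2.03 h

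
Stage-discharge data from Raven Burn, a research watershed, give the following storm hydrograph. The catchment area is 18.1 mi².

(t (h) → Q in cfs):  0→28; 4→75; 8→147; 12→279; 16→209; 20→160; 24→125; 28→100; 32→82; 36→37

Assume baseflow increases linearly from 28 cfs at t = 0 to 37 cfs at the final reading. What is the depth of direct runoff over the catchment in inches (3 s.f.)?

d ≈ 0.314 in

Direct runoff: 0.00, 46.00, 117.00, 248.00, 177.00, 127.00, 91.00, 65.00, 46.00, 0.00 cfs; ΣQ_DR = 917.0 cfs.
V = ΣQ_DR · Δt = 917.0 × 14400 s = 1.320 × 10^7 ft³.
Over A = 18.1 mi², depth = V / A = 0.314 in.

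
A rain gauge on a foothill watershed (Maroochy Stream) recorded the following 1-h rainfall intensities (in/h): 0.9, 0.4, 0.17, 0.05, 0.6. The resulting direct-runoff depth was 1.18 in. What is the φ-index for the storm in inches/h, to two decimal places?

φ ≈ 0.24 in/h

Only the 3 blocks with intensity above φ contribute runoff: 0.9, 0.4, 0.6 in/h.
Σ(I−φ)·Δt = d  ⇒  (0.9+0.4+0.6 − 3φ)·1 = 1.18
φ = (1.900 − 1.18/1) / 3 = 0.24 in/h.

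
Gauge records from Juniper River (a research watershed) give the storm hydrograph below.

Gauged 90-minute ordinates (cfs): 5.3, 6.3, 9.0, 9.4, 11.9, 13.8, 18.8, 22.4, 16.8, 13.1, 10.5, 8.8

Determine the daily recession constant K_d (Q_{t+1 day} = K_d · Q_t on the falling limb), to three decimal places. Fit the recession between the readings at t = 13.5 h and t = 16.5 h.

Between t = 13.5 h and t = 16.5 h the flow falls from 13.1 to 8.8 cfs over 2×1.5 h = 3 h.
Per-interval ratio K = (8.8/13.1)^(1/2) = 0.8196; K_d = K^(24/1.5) = 0.041.

K_d ≈ 0.041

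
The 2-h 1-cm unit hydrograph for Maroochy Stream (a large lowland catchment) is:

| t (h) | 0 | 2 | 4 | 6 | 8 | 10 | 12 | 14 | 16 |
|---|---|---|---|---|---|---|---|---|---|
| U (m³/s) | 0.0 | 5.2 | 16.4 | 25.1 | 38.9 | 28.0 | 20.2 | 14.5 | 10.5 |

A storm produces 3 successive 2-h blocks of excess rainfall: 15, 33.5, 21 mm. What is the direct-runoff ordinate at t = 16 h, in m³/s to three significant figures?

Q ≈ 107 m³/s

By discrete convolution, Q_j = Σ (P_i / 10 mm) · U_{j−i}.
At t = 16 h (j=8): Q = (15/10)·10.5 + (33.5/10)·14.5 + (21/10)·20.2 = 107 m³/s.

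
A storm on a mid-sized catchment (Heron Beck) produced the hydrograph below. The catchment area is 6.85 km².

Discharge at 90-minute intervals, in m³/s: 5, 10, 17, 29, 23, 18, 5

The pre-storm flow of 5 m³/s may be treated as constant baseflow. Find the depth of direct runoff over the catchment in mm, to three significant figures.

d ≈ 56.8 mm

Direct runoff: 0.0, 5.0, 12.0, 24.0, 18.0, 13.0, 0.0 m³/s; ΣQ_DR = 72.00 m³/s.
V = ΣQ_DR · Δt = 72.00 × 5400 s = 3.888 × 10^5 m³.
Over A = 6.85 km², depth = V / A = 56.8 mm.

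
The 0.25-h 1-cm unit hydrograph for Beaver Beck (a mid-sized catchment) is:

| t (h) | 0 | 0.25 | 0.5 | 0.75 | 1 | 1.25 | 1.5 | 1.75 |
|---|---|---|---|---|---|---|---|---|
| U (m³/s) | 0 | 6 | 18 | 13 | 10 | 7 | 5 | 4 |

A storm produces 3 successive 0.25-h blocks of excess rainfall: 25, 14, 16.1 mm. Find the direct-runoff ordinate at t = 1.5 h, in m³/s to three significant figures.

By discrete convolution, Q_j = Σ (P_i / 10 mm) · U_{j−i}.
At t = 1.5 h (j=6): Q = (25/10)·5 + (14/10)·7 + (16.1/10)·10 = 38.4 m³/s.

Q ≈ 38.4 m³/s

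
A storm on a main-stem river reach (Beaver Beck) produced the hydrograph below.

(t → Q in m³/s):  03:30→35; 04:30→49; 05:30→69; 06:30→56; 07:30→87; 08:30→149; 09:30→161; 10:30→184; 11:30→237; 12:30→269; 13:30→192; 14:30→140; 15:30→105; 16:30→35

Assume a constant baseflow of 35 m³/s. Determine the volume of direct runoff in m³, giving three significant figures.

V ≈ 4.60 × 10^6 m³

Direct-runoff ordinates (Q − Q_b): 0.0, 14.0, 34.0, 21.0, 52.0, 114.0, 126.0, 149.0, 202.0, 234.0, 157.0, 105.0, 70.0, 0.0 m³/s.
ΣQ_DR = 1278 m³/s.
With Δt = 1 h = 3600 s, V = ΣQ_DR · Δt = 1278 × 3600 = 4.60 × 10^6 m³.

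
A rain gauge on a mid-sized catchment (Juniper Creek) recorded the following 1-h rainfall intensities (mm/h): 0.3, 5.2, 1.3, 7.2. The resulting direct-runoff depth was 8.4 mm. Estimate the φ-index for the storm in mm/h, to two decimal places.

φ ≈ 2.00 mm/h

Only the 2 blocks with intensity above φ contribute runoff: 5.2, 7.2 mm/h.
Σ(I−φ)·Δt = d  ⇒  (5.2+7.2 − 2φ)·1 = 8.4
φ = (12.40 − 8.4/1) / 2 = 2.00 mm/h.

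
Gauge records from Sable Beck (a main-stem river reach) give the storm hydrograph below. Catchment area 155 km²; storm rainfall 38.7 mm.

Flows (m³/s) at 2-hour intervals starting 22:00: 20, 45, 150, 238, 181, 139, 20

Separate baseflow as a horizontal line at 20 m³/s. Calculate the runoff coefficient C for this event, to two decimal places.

ΣQ_DR = 653.0 m³/s; V = ΣQ_DR·Δt = 4.702 × 10^6 m³.
Runoff depth d = V / A = 30.33 mm.
C = d / P = 30.33 / 38.7 = 0.78.

C ≈ 0.78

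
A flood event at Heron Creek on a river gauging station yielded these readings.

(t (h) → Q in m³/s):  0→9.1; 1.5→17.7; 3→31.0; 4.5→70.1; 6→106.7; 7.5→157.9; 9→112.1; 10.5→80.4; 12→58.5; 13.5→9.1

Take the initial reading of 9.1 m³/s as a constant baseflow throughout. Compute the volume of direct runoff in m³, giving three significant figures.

V ≈ 3.03 × 10^6 m³

Direct-runoff ordinates (Q − Q_b): 0.0, 8.6, 21.9, 61.0, 97.6, 148.8, 103.0, 71.3, 49.4, 0.0 m³/s.
ΣQ_DR = 561.6 m³/s.
With Δt = 1.5 h = 5400 s, V = ΣQ_DR · Δt = 561.6 × 5400 = 3.03 × 10^6 m³.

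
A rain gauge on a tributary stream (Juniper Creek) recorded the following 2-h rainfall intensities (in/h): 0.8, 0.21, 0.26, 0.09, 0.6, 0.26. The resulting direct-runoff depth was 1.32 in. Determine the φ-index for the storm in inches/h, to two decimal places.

Only the 2 blocks with intensity above φ contribute runoff: 0.8, 0.6 in/h.
Σ(I−φ)·Δt = d  ⇒  (0.8+0.6 − 2φ)·2 = 1.32
φ = (1.400 − 1.32/2) / 2 = 0.37 in/h.

φ ≈ 0.37 in/h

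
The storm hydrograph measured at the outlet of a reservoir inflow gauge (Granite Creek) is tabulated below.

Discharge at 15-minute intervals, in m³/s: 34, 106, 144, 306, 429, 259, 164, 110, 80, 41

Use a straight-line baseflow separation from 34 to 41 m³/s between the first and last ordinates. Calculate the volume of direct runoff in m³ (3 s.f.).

Direct-runoff ordinates (Q − Q_b): 0.00, 71.22, 108.44, 269.67, 391.89, 221.11, 125.33, 70.56, 39.78, 0.00 m³/s.
ΣQ_DR = 1298 m³/s.
With Δt = 0.25 h = 900 s, V = ΣQ_DR · Δt = 1298 × 900 = 1.17 × 10^6 m³.

V ≈ 1.17 × 10^6 m³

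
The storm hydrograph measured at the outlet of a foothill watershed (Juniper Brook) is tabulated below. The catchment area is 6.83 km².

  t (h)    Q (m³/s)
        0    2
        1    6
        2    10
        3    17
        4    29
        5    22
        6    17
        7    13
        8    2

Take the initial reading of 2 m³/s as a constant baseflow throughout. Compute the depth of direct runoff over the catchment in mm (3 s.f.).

Direct runoff: 0.0, 4.0, 8.0, 15.0, 27.0, 20.0, 15.0, 11.0, 0.0 m³/s; ΣQ_DR = 100.0 m³/s.
V = ΣQ_DR · Δt = 100.0 × 3600 s = 3.600 × 10^5 m³.
Over A = 6.83 km², depth = V / A = 52.7 mm.

d ≈ 52.7 mm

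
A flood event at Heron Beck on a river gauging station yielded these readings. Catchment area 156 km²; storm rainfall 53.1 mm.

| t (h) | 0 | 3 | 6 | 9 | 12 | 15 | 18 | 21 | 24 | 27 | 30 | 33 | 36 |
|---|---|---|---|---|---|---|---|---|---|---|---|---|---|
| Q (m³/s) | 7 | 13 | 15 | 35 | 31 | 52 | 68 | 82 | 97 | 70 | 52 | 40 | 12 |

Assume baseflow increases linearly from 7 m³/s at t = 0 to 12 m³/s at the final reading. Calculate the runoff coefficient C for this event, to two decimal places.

C ≈ 0.59

ΣQ_DR = 450.5 m³/s; V = ΣQ_DR·Δt = 4.865 × 10^6 m³.
Runoff depth d = V / A = 31.19 mm.
C = d / P = 31.19 / 53.1 = 0.59.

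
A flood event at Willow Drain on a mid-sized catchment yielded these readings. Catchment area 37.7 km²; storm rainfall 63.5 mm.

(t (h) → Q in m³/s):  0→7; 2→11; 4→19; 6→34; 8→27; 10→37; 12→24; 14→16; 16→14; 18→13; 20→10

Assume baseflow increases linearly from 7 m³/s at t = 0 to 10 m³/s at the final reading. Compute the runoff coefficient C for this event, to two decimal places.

ΣQ_DR = 118.5 m³/s; V = ΣQ_DR·Δt = 8.532 × 10^5 m³.
Runoff depth d = V / A = 22.63 mm.
C = d / P = 22.63 / 63.5 = 0.36.

C ≈ 0.36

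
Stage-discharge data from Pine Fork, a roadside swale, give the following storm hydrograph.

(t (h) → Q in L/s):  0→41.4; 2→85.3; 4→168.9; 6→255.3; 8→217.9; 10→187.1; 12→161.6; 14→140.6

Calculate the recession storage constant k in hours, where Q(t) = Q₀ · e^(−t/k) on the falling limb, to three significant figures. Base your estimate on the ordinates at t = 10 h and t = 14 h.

k ≈ 14.0 h

On the falling limb, Q drops from 187.1 to 140.6 L/s between t = 10 h and t = 14 h (Δt = 4 h).
k = −Δt / ln(Q₂/Q₁) = −4 / ln(140.6/187.1) = 14.0 h.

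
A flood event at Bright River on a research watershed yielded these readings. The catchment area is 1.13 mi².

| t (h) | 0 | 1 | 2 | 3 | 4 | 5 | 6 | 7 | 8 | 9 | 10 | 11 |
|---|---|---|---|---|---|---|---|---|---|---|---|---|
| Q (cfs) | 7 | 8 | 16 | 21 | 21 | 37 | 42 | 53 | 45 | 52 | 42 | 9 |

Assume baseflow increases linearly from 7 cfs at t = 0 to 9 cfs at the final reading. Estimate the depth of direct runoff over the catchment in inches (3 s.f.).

d ≈ 0.352 in

Direct runoff: 0.00, 0.82, 8.64, 13.45, 13.27, 29.09, 33.91, 44.73, 36.55, 43.36, 33.18, 0.00 cfs; ΣQ_DR = 257.0 cfs.
V = ΣQ_DR · Δt = 257.0 × 3600 s = 9.252 × 10^5 ft³.
Over A = 1.13 mi², depth = V / A = 0.352 in.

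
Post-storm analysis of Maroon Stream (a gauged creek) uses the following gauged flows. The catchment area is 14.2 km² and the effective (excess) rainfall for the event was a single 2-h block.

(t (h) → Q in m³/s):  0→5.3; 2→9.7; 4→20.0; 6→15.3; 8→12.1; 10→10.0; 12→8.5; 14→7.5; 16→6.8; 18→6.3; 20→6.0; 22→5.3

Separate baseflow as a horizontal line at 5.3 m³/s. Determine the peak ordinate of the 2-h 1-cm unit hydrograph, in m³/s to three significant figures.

Direct runoff: 0.0, 4.4, 14.7, 10.0, 6.8, 4.7, 3.2, 2.2, 1.5, 1.0, 0.7, 0.0 m³/s; ΣQ_DR = 49.20 m³/s, peak = 14.7 m³/s.
Runoff depth d = ΣQ_DR·Δt / A = 49.20 × 7200 / (14.2 km²) = 24.95 mm.
The 1-cm UH is the DRH scaled by (10 mm)/d, so U_p = 14.7 × 10/24.95 = 5.89 m³/s.

U_p ≈ 5.89 m³/s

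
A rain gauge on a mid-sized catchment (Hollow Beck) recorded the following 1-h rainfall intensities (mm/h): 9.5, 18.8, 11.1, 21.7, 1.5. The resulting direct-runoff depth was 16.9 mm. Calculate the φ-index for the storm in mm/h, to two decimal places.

Only the 2 blocks with intensity above φ contribute runoff: 18.8, 21.7 mm/h.
Σ(I−φ)·Δt = d  ⇒  (18.8+21.7 − 2φ)·1 = 16.9
φ = (40.50 − 16.9/1) / 2 = 11.80 mm/h.

φ ≈ 11.80 mm/h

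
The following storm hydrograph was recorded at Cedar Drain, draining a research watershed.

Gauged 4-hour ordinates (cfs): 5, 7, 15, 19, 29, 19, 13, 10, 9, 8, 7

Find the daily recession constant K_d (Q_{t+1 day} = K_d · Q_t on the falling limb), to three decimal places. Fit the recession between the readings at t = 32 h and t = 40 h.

K_d ≈ 0.471

Between t = 32 h and t = 40 h the flow falls from 9 to 7 cfs over 2×4 h = 8 h.
Per-interval ratio K = (7/9)^(1/2) = 0.8819; K_d = K^(24/4) = 0.471.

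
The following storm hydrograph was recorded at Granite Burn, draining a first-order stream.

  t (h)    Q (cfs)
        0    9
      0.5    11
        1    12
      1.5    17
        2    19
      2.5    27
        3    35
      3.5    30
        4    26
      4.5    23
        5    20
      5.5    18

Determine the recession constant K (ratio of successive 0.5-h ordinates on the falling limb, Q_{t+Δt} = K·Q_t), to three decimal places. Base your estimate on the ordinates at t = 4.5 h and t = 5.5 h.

K ≈ 0.885

Using the recession-limb readings at t = 4.5 h and t = 5.5 h: Q falls from 23 to 18 cfs over 2 intervals.
K = (Q₂/Q₁)^(1/2) = (18/23)^(1/2) = 0.885.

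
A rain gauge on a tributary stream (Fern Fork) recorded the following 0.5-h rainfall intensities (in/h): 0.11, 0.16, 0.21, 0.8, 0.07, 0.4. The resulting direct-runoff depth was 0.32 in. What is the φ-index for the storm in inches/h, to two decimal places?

φ ≈ 0.28 in/h

Only the 2 blocks with intensity above φ contribute runoff: 0.8, 0.4 in/h.
Σ(I−φ)·Δt = d  ⇒  (0.8+0.4 − 2φ)·0.5 = 0.32
φ = (1.200 − 0.32/0.5) / 2 = 0.28 in/h.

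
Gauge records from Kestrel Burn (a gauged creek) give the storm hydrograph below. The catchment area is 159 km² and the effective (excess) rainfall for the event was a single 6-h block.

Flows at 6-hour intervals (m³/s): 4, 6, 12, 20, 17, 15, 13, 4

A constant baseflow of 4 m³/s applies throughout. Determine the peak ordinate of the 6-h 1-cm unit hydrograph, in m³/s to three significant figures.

Direct runoff: 0.0, 2.0, 8.0, 16.0, 13.0, 11.0, 9.0, 0.0 m³/s; ΣQ_DR = 59.00 m³/s, peak = 16.0 m³/s.
Runoff depth d = ΣQ_DR·Δt / A = 59.00 × 21600 / (159 km²) = 8.015 mm.
The 1-cm UH is the DRH scaled by (10 mm)/d, so U_p = 16.0 × 10/8.015 = 20.0 m³/s.

U_p ≈ 20.0 m³/s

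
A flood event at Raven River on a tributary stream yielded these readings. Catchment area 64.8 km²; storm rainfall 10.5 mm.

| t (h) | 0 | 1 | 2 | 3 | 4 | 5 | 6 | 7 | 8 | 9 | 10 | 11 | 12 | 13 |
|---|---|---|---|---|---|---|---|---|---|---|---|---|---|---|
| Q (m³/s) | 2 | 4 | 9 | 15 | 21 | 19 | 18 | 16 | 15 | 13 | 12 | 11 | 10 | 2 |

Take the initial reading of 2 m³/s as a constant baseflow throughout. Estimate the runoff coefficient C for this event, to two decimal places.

ΣQ_DR = 139.0 m³/s; V = ΣQ_DR·Δt = 5.004 × 10^5 m³.
Runoff depth d = V / A = 7.722 mm.
C = d / P = 7.722 / 10.5 = 0.74.

C ≈ 0.74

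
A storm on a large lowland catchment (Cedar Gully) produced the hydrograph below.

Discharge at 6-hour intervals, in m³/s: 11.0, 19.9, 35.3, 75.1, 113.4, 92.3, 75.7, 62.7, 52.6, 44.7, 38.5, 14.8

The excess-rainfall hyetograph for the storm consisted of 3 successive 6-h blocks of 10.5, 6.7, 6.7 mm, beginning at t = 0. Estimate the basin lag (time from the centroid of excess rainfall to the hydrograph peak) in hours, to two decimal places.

t_L ≈ 15.95 h

Centroid of excess rainfall: t_c = Σ P_i·t̄_i / ΣP_i = 8.0460 h (block centres at 3, 9, 15 h).
Hydrograph peak occurs at t = 24 h, so basin lag t_L = 24 − 8.0460 = 15.95 h.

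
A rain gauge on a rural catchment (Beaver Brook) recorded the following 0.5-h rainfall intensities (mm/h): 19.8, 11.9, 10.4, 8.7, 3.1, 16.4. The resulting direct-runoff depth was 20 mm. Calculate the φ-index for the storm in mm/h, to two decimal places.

Only the 5 blocks with intensity above φ contribute runoff: 19.8, 11.9, 10.4, 8.7, 16.4 mm/h.
Σ(I−φ)·Δt = d  ⇒  (19.8+11.9+10.4+8.7+16.4 − 5φ)·0.5 = 20
φ = (67.20 − 20/0.5) / 5 = 5.44 mm/h.

φ ≈ 5.44 mm/h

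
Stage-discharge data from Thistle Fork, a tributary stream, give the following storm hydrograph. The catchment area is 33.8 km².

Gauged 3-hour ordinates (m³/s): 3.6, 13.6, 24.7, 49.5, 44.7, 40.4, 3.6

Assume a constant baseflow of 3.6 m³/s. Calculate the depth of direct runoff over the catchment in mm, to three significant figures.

d ≈ 49.5 mm

Direct runoff: 0.0, 10.0, 21.1, 45.9, 41.1, 36.8, 0.0 m³/s; ΣQ_DR = 154.9 m³/s.
V = ΣQ_DR · Δt = 154.9 × 10800 s = 1.673 × 10^6 m³.
Over A = 33.8 km², depth = V / A = 49.5 mm.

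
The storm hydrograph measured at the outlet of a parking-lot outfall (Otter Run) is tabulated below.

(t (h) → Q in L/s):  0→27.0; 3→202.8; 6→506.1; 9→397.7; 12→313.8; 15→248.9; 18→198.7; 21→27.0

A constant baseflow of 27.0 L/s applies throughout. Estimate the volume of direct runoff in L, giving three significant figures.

V ≈ 1.84 × 10^7 L

Direct-runoff ordinates (Q − Q_b): 0.0, 175.8, 479.1, 370.7, 286.8, 221.9, 171.7, 0.0 L/s.
ΣQ_DR = 1706 L/s.
With Δt = 3 h = 10800 s, V = ΣQ_DR · Δt = 1706 × 10800 = 1.84 × 10^7 L.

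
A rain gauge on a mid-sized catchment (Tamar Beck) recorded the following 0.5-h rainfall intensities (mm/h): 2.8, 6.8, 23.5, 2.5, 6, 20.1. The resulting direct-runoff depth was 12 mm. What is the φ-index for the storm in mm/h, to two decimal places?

Only the 2 blocks with intensity above φ contribute runoff: 23.5, 20.1 mm/h.
Σ(I−φ)·Δt = d  ⇒  (23.5+20.1 − 2φ)·0.5 = 12
φ = (43.60 − 12/0.5) / 2 = 9.80 mm/h.

φ ≈ 9.80 mm/h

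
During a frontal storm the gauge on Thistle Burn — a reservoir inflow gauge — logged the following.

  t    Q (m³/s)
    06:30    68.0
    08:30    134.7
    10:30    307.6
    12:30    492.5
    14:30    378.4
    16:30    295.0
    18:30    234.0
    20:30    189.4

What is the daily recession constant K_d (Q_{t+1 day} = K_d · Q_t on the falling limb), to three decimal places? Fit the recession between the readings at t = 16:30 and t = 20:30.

K_d ≈ 0.070

Between t = 16:30 and t = 20:30 the flow falls from 295.0 to 189.4 m³/s over 2×2 h = 4 h.
Per-interval ratio K = (189.4/295.0)^(1/2) = 0.8013; K_d = K^(24/2) = 0.070.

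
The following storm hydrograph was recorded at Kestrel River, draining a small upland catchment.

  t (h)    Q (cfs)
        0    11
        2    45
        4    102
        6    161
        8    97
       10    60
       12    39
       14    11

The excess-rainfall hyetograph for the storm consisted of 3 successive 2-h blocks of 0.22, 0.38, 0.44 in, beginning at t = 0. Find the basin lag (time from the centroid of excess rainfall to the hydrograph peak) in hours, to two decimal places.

Centroid of excess rainfall: t_c = Σ P_i·t̄_i / ΣP_i = 3.4231 h (block centres at 1, 3, 5 h).
Hydrograph peak occurs at t = 6 h, so basin lag t_L = 6 − 3.4231 = 2.58 h.

t_L ≈ 2.58 h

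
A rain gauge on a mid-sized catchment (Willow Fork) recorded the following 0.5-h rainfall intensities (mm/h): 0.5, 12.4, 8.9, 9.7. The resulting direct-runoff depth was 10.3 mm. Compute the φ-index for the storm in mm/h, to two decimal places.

Only the 3 blocks with intensity above φ contribute runoff: 12.4, 8.9, 9.7 mm/h.
Σ(I−φ)·Δt = d  ⇒  (12.4+8.9+9.7 − 3φ)·0.5 = 10.3
φ = (31.00 − 10.3/0.5) / 3 = 3.47 mm/h.

φ ≈ 3.47 mm/h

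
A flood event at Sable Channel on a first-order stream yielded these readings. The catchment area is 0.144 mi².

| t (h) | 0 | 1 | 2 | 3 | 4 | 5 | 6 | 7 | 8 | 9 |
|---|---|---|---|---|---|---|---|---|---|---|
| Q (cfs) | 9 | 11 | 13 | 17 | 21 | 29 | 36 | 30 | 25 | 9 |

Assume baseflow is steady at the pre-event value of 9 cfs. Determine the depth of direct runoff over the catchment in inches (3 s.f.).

d ≈ 1.18 in

Direct runoff: 0.0, 2.0, 4.0, 8.0, 12.0, 20.0, 27.0, 21.0, 16.0, 0.0 cfs; ΣQ_DR = 110.0 cfs.
V = ΣQ_DR · Δt = 110.0 × 3600 s = 3.960 × 10^5 ft³.
Over A = 0.144 mi², depth = V / A = 1.18 in.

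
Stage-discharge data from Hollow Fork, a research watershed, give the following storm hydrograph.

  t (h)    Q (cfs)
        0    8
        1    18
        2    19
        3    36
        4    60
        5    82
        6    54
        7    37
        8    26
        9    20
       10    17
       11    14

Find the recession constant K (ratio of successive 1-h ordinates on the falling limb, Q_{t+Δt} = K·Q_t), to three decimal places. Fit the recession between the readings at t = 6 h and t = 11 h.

Using the recession-limb readings at t = 6 h and t = 11 h: Q falls from 54 to 14 cfs over 5 intervals.
K = (Q₂/Q₁)^(1/5) = (14/54)^(1/5) = 0.763.

K ≈ 0.763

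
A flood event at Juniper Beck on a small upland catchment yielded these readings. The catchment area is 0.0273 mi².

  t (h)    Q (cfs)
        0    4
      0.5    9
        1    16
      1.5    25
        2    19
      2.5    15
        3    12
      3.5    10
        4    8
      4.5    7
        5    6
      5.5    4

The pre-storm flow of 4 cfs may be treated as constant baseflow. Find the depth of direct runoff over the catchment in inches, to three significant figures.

d ≈ 2.47 in

Direct runoff: 0.0, 5.0, 12.0, 21.0, 15.0, 11.0, 8.0, 6.0, 4.0, 3.0, 2.0, 0.0 cfs; ΣQ_DR = 87.00 cfs.
V = ΣQ_DR · Δt = 87.00 × 1800 s = 1.566 × 10^5 ft³.
Over A = 0.0273 mi², depth = V / A = 2.47 in.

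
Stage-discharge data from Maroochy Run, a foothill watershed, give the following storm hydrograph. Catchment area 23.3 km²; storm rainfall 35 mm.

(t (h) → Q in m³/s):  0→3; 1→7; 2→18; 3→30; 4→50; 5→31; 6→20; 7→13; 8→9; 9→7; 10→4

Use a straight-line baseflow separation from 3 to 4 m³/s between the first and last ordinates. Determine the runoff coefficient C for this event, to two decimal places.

C ≈ 0.68

ΣQ_DR = 153.5 m³/s; V = ΣQ_DR·Δt = 5.526 × 10^5 m³.
Runoff depth d = V / A = 23.72 mm.
C = d / P = 23.72 / 35 = 0.68.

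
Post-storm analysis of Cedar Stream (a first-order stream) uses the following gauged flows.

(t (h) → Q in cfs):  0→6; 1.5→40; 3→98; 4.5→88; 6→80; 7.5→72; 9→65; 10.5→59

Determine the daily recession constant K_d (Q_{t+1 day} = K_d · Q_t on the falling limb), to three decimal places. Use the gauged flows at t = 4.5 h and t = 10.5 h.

K_d ≈ 0.202

Between t = 4.5 h and t = 10.5 h the flow falls from 88 to 59 cfs over 4×1.5 h = 6 h.
Per-interval ratio K = (59/88)^(1/4) = 0.9049; K_d = K^(24/1.5) = 0.202.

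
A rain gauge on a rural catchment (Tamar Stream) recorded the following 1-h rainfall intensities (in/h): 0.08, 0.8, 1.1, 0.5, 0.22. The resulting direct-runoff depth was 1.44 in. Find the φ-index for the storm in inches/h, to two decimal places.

Only the 3 blocks with intensity above φ contribute runoff: 0.8, 1.1, 0.5 in/h.
Σ(I−φ)·Δt = d  ⇒  (0.8+1.1+0.5 − 3φ)·1 = 1.44
φ = (2.400 − 1.44/1) / 3 = 0.32 in/h.

φ ≈ 0.32 in/h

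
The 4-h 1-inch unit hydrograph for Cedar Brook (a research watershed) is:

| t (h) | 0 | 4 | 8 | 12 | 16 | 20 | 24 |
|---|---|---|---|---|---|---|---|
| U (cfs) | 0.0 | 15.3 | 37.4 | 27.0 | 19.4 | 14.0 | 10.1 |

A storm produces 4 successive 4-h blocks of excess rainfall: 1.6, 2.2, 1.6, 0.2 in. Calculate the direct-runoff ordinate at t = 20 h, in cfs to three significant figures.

Q ≈ 116 cfs

By discrete convolution, Q_j = Σ (P_i / 1 in) · U_{j−i}.
At t = 20 h (j=5): Q = (1.6/1)·14.0 + (2.2/1)·19.4 + (1.6/1)·27.0 + (0.2/1)·37.4 = 116 cfs.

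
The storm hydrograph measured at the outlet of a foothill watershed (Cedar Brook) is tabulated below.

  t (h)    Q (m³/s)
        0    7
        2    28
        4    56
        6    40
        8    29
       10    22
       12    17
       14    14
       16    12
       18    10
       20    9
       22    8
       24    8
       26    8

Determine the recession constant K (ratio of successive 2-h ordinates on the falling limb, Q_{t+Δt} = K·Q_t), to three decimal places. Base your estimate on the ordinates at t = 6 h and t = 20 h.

Using the recession-limb readings at t = 6 h and t = 20 h: Q falls from 40 to 9 m³/s over 7 intervals.
K = (Q₂/Q₁)^(1/7) = (9/40)^(1/7) = 0.808.

K ≈ 0.808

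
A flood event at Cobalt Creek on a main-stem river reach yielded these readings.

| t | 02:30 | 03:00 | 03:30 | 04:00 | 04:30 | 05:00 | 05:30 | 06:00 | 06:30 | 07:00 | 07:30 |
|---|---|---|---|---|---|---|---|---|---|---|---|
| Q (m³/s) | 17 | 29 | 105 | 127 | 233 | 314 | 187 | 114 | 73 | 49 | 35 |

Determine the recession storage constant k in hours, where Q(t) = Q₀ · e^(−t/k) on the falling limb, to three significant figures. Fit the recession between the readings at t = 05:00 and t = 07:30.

k ≈ 1.14 h

On the falling limb, Q drops from 314 to 35 m³/s between t = 05:00 and t = 07:30 (Δt = 2.5 h).
k = −Δt / ln(Q₂/Q₁) = −2.5 / ln(35/314) = 1.14 h.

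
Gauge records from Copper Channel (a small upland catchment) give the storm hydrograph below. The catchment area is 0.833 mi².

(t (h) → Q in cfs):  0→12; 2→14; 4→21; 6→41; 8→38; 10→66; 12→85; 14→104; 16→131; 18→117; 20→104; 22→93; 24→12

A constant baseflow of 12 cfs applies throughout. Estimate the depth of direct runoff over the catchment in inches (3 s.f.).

Direct runoff: 0.0, 2.0, 9.0, 29.0, 26.0, 54.0, 73.0, 92.0, 119.0, 105.0, 92.0, 81.0, 0.0 cfs; ΣQ_DR = 682.0 cfs.
V = ΣQ_DR · Δt = 682.0 × 7200 s = 4.910 × 10^6 ft³.
Over A = 0.833 mi², depth = V / A = 2.54 in.

d ≈ 2.54 in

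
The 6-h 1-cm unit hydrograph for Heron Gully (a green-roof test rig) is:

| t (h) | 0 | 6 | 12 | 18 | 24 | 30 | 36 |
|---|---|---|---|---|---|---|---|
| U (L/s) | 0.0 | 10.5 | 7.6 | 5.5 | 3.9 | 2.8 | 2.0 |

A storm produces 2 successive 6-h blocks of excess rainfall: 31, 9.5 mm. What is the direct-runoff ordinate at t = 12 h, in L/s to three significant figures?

By discrete convolution, Q_j = Σ (P_i / 10 mm) · U_{j−i}.
At t = 12 h (j=2): Q = (31/10)·7.6 + (9.5/10)·10.5 = 33.5 L/s.

Q ≈ 33.5 L/s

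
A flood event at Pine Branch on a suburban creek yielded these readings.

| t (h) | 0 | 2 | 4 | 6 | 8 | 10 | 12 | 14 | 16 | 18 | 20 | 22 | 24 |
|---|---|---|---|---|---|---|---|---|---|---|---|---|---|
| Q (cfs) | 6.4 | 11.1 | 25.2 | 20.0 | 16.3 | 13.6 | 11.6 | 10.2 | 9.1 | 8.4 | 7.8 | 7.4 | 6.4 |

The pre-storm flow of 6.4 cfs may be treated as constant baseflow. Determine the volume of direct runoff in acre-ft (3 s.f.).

Direct-runoff ordinates (Q − Q_b): 0.0, 4.7, 18.8, 13.6, 9.9, 7.2, 5.2, 3.8, 2.7, 2.0, 1.4, 1.0, 0.0 cfs.
ΣQ_DR = 70.30 cfs.
With Δt = 2 h = 7200 s, V = ΣQ_DR · Δt = 70.30 × 7200 = 5.06 × 10^5 ft³ = 11.6 acre-ft.

V ≈ 11.6 acre-ft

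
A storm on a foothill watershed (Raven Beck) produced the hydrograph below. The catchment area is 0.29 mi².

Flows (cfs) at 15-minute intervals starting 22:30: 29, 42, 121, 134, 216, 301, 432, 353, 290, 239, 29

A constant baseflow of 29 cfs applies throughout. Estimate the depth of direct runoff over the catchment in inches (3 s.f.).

Direct runoff: 0.0, 13.0, 92.0, 105.0, 187.0, 272.0, 403.0, 324.0, 261.0, 210.0, 0.0 cfs; ΣQ_DR = 1867 cfs.
V = ΣQ_DR · Δt = 1867 × 900 s = 1.680 × 10^6 ft³.
Over A = 0.29 mi², depth = V / A = 2.49 in.

d ≈ 2.49 in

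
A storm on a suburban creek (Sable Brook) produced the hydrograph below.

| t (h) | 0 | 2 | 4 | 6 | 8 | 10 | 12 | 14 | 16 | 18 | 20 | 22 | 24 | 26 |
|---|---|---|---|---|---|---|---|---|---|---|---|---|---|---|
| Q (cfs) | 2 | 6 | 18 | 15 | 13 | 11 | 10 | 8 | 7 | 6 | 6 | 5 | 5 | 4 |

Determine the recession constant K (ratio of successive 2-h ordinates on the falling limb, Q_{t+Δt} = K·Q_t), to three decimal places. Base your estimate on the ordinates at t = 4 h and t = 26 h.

K ≈ 0.872

Using the recession-limb readings at t = 4 h and t = 26 h: Q falls from 18 to 4 cfs over 11 intervals.
K = (Q₂/Q₁)^(1/11) = (4/18)^(1/11) = 0.872.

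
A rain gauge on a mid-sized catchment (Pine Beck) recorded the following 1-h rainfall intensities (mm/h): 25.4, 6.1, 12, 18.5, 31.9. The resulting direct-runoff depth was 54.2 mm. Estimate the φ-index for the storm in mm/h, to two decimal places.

Only the 4 blocks with intensity above φ contribute runoff: 25.4, 12, 18.5, 31.9 mm/h.
Σ(I−φ)·Δt = d  ⇒  (25.4+12+18.5+31.9 − 4φ)·1 = 54.2
φ = (87.80 − 54.2/1) / 4 = 8.40 mm/h.

φ ≈ 8.40 mm/h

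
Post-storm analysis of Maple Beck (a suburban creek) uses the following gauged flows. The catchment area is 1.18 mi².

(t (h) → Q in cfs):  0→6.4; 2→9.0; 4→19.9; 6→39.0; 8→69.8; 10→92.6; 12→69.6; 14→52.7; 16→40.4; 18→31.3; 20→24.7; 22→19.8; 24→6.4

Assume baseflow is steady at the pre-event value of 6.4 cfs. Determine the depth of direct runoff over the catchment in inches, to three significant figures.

d ≈ 1.05 in

Direct runoff: 0.0, 2.6, 13.5, 32.6, 63.4, 86.2, 63.2, 46.3, 34.0, 24.9, 18.3, 13.4, 0.0 cfs; ΣQ_DR = 398.4 cfs.
V = ΣQ_DR · Δt = 398.4 × 7200 s = 2.868 × 10^6 ft³.
Over A = 1.18 mi², depth = V / A = 1.05 in.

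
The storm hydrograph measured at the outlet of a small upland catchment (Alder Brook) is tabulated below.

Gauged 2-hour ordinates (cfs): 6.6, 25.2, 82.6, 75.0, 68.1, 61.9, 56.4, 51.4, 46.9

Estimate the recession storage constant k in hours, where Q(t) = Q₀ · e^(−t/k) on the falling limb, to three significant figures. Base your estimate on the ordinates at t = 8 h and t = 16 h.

On the falling limb, Q drops from 68.1 to 46.9 cfs between t = 8 h and t = 16 h (Δt = 8 h).
k = −Δt / ln(Q₂/Q₁) = −8 / ln(46.9/68.1) = 21.5 h.

k ≈ 21.5 h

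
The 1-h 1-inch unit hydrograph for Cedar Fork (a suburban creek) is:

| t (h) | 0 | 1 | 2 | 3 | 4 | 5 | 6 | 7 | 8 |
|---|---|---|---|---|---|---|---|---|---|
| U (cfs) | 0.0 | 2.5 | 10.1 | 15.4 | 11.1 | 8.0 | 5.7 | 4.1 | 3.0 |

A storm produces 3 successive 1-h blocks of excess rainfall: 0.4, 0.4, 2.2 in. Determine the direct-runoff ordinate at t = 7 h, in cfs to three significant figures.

By discrete convolution, Q_j = Σ (P_i / 1 in) · U_{j−i}.
At t = 7 h (j=7): Q = (0.4/1)·4.1 + (0.4/1)·5.7 + (2.2/1)·8.0 = 21.5 cfs.

Q ≈ 21.5 cfs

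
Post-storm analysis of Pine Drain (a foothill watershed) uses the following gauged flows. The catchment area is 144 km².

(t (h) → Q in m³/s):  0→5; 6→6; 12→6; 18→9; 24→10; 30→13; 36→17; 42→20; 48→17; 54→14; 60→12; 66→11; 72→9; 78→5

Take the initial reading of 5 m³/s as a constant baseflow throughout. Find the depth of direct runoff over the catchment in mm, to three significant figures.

Direct runoff: 0.0, 1.0, 1.0, 4.0, 5.0, 8.0, 12.0, 15.0, 12.0, 9.0, 7.0, 6.0, 4.0, 0.0 m³/s; ΣQ_DR = 84.00 m³/s.
V = ΣQ_DR · Δt = 84.00 × 21600 s = 1.814 × 10^6 m³.
Over A = 144 km², depth = V / A = 12.6 mm.

d ≈ 12.6 mm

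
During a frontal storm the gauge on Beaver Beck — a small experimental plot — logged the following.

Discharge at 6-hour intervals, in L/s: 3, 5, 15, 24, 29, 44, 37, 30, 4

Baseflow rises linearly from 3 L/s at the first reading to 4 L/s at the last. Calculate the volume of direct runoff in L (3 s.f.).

Direct-runoff ordinates (Q − Q_b): 0.00, 1.88, 11.75, 20.62, 25.50, 40.38, 33.25, 26.12, 0.00 L/s.
ΣQ_DR = 159.5 L/s.
With Δt = 6 h = 21600 s, V = ΣQ_DR · Δt = 159.5 × 21600 = 3.45 × 10^6 L.

V ≈ 3.45 × 10^6 L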